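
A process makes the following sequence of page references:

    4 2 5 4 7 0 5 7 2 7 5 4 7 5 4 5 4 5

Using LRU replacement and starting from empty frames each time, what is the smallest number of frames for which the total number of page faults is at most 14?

f=1: 18 faults
f=2: 14 faults
f=3: 8 faults
f=4: 7 faults
f=5: 5 faults
Smallest f with faults ≤ 14 is 2.

2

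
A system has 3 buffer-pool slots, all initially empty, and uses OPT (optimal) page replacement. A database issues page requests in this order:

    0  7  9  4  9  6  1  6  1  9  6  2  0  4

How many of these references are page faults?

9

0: miss, frames [0]
7: miss, frames [0, 7]
9: miss, frames [0, 7, 9]
4: miss, evict 7, frames [0, 9, 4]
9: hit
6: miss, evict 4, frames [0, 9, 6]
1: miss, evict 0, frames [9, 6, 1]
6: hit
1: hit
9: hit
6: hit
2: miss, evict 1, frames [9, 6, 2]
0: miss, evict 2, frames [9, 6, 0]
4: miss, evict 0, frames [9, 6, 4]
Page faults: 9.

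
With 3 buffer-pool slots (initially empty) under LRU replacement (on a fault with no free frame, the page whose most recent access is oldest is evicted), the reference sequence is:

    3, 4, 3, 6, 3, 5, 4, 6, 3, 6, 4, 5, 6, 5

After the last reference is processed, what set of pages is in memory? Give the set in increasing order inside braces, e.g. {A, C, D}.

3: miss, frames [3]
4: miss, frames [3, 4]
3: hit
6: miss, frames [4, 3, 6]
3: hit
5: miss, evict 4, frames [6, 3, 5]
4: miss, evict 6, frames [3, 5, 4]
6: miss, evict 3, frames [5, 4, 6]
3: miss, evict 5, frames [4, 6, 3]
6: hit
4: hit
5: miss, evict 3, frames [6, 4, 5]
6: hit
5: hit

{4, 5, 6}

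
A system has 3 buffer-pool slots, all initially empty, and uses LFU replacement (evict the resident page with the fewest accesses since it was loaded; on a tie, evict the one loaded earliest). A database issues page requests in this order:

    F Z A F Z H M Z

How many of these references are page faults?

F → miss, frames {F}
Z → miss, frames {F,Z}
A → miss, frames {F,Z,A}
F → hit
Z → hit
H → miss, evict A, frames {F,Z,H}
M → miss, evict H, frames {F,Z,M}
Z → hit
Page faults: 5.

5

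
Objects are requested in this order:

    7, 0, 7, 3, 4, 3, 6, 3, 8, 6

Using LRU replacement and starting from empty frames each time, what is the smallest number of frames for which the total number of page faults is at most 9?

2

f=1: 10 faults
f=2: 7 faults
f=3: 6 faults
f=4: 6 faults
f=5: 6 faults
f=6: 6 faults
Smallest f with faults ≤ 9 is 2.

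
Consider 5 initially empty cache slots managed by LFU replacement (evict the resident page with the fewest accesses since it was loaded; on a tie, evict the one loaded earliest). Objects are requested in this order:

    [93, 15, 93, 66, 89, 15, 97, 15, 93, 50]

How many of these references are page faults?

93 -> miss, frames {93}
15 -> miss, frames {93,15}
93 -> hit
66 -> miss, frames {93,15,66}
89 -> miss, frames {93,15,66,89}
15 -> hit
97 -> miss, frames {93,15,66,89,97}
15 -> hit
93 -> hit
50 -> miss, evict 66, frames {93,15,89,97,50}
Page faults: 6.

6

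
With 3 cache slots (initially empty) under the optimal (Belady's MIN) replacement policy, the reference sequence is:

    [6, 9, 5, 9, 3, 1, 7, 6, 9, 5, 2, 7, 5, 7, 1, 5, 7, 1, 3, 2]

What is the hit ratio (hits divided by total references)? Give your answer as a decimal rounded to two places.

0.45

6 -> miss, frames {6}
9 -> miss, frames {6,9}
5 -> miss, frames {6,9,5}
9 -> hit
3 -> miss, evict 5, frames {6,9,3}
1 -> miss, evict 3, frames {6,9,1}
7 -> miss, evict 1, frames {6,9,7}
6 -> hit
9 -> hit
5 -> miss, evict 9, frames {6,7,5}
2 -> miss, evict 6, frames {7,5,2}
7 -> hit
5 -> hit
7 -> hit
1 -> miss, evict 2, frames {7,5,1}
5 -> hit
7 -> hit
1 -> hit
3 -> miss, evict 1, frames {7,5,3}
2 -> miss, evict 3, frames {7,5,2}
Hits: 9 of 20 references → 9/20 = 0.4500.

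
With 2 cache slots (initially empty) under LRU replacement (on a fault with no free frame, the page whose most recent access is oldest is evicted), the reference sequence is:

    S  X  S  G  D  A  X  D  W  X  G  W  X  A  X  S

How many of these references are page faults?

S: miss, frames {S}
X: miss, frames {S,X}
S: hit
G: miss, evict X, frames {S,G}
D: miss, evict S, frames {G,D}
A: miss, evict G, frames {D,A}
X: miss, evict D, frames {A,X}
D: miss, evict A, frames {X,D}
W: miss, evict X, frames {D,W}
X: miss, evict D, frames {W,X}
G: miss, evict W, frames {X,G}
W: miss, evict X, frames {G,W}
X: miss, evict G, frames {W,X}
A: miss, evict W, frames {X,A}
X: hit
S: miss, evict A, frames {X,S}
Page faults: 14.

14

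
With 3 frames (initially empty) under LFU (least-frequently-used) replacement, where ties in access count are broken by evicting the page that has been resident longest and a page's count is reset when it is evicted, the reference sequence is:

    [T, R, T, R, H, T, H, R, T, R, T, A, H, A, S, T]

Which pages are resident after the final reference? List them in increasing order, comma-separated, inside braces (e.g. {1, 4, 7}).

{R, S, T}

T -> miss, frames (T)
R -> miss, frames (T R)
T -> hit
R -> hit
H -> miss, frames (T R H)
T -> hit
H -> hit
R -> hit
T -> hit
R -> hit
T -> hit
A -> miss, evict H, frames (T R A)
H -> miss, evict A, frames (T R H)
A -> miss, evict H, frames (T R A)
S -> miss, evict A, frames (T R S)
T -> hit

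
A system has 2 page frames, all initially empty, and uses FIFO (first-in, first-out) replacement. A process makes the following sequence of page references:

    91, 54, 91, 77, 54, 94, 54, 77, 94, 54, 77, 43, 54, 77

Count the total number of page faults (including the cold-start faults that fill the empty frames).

12

91: miss, frames (91)
54: miss, frames (91 54)
91: hit
77: miss, evict 91, frames (54 77)
54: hit
94: miss, evict 54, frames (77 94)
54: miss, evict 77, frames (94 54)
77: miss, evict 94, frames (54 77)
94: miss, evict 54, frames (77 94)
54: miss, evict 77, frames (94 54)
77: miss, evict 94, frames (54 77)
43: miss, evict 54, frames (77 43)
54: miss, evict 77, frames (43 54)
77: miss, evict 43, frames (54 77)
Page faults: 12.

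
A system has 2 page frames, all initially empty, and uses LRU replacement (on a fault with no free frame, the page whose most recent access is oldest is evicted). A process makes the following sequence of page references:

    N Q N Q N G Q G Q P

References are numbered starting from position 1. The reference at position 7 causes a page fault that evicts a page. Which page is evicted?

N

pos 1: N → fault, frames {N}
pos 2: Q → fault, frames {N,Q}
pos 3: N → hit
pos 4: Q → hit
pos 5: N → hit
pos 6: G → fault, evict Q, frames {N,G}
pos 7: Q → fault, evict N, frames {G,Q}
At position 7, page N is evicted.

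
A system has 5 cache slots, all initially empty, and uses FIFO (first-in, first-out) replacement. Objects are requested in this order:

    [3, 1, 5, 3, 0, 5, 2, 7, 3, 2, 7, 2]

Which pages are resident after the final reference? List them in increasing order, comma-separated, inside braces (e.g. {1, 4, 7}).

3 → miss, frames {3}
1 → miss, frames {3,1}
5 → miss, frames {3,1,5}
3 → hit
0 → miss, frames {3,1,5,0}
5 → hit
2 → miss, frames {3,1,5,0,2}
7 → miss, evict 3, frames {1,5,0,2,7}
3 → miss, evict 1, frames {5,0,2,7,3}
2 → hit
7 → hit
2 → hit

{0, 2, 3, 5, 7}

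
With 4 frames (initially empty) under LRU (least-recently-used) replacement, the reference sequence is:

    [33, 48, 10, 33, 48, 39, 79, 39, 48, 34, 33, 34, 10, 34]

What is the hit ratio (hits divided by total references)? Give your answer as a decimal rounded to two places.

0.43

33: fault, frames (33)
48: fault, frames (33 48)
10: fault, frames (33 48 10)
33: hit
48: hit
39: fault, frames (10 33 48 39)
79: fault, evict 10, frames (33 48 39 79)
39: hit
48: hit
34: fault, evict 33, frames (79 39 48 34)
33: fault, evict 79, frames (39 48 34 33)
34: hit
10: fault, evict 39, frames (48 33 34 10)
34: hit
Hits: 6 of 14 references → 6/14 = 0.4286.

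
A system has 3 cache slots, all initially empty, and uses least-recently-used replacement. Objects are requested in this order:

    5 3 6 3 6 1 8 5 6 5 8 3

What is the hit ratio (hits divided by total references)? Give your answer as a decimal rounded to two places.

0.33

5: miss, frames (5)
3: miss, frames (5 3)
6: miss, frames (5 3 6)
3: hit
6: hit
1: miss, evict 5, frames (3 6 1)
8: miss, evict 3, frames (6 1 8)
5: miss, evict 6, frames (1 8 5)
6: miss, evict 1, frames (8 5 6)
5: hit
8: hit
3: miss, evict 6, frames (5 8 3)
Hits: 4 of 12 references → 4/12 = 0.3333.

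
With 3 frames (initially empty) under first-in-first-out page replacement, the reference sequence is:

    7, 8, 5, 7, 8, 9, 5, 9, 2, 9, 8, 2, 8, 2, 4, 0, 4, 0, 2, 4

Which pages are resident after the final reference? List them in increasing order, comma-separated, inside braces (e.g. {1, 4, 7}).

{0, 2, 4}

7: miss, frames {7}
8: miss, frames {7,8}
5: miss, frames {7,8,5}
7: hit
8: hit
9: miss, evict 7, frames {8,5,9}
5: hit
9: hit
2: miss, evict 8, frames {5,9,2}
9: hit
8: miss, evict 5, frames {9,2,8}
2: hit
8: hit
2: hit
4: miss, evict 9, frames {2,8,4}
0: miss, evict 2, frames {8,4,0}
4: hit
0: hit
2: miss, evict 8, frames {4,0,2}
4: hit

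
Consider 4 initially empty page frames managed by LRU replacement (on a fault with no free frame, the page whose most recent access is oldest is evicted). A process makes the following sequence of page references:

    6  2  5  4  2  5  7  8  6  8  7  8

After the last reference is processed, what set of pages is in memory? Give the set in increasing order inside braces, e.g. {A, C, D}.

{5, 6, 7, 8}

6 → fault, frames (6)
2 → fault, frames (6 2)
5 → fault, frames (6 2 5)
4 → fault, frames (6 2 5 4)
2 → hit
5 → hit
7 → fault, evict 6, frames (4 2 5 7)
8 → fault, evict 4, frames (2 5 7 8)
6 → fault, evict 2, frames (5 7 8 6)
8 → hit
7 → hit
8 → hit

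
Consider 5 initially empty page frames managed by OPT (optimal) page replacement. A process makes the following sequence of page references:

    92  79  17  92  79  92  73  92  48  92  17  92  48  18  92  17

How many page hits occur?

92: miss, frames (92)
79: miss, frames (92 79)
17: miss, frames (92 79 17)
92: hit
79: hit
92: hit
73: miss, frames (92 79 17 73)
92: hit
48: miss, frames (92 79 17 73 48)
92: hit
17: hit
92: hit
48: hit
18: miss, evict 48, frames (92 79 17 73 18)
92: hit
17: hit
Hits: 10.

10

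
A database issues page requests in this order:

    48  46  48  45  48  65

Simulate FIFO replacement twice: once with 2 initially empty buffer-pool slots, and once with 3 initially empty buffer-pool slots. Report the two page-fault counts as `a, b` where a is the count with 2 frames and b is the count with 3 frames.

2 frames: F F . F F F → 5 faults.
3 frames: F F . F . F → 4 faults.
4 < 5: adding a frame reduced faults, as is typical.

5, 4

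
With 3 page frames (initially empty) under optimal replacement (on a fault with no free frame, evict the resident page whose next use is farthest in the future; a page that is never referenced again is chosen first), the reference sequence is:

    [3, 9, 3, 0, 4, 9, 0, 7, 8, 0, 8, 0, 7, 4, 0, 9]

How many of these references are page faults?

8

3 -> miss, frames (3)
9 -> miss, frames (3 9)
3 -> hit
0 -> miss, frames (3 9 0)
4 -> miss, evict 3, frames (9 0 4)
9 -> hit
0 -> hit
7 -> miss, evict 9, frames (0 4 7)
8 -> miss, evict 4, frames (0 7 8)
0 -> hit
8 -> hit
0 -> hit
7 -> hit
4 -> miss, evict 8, frames (0 7 4)
0 -> hit
9 -> miss, evict 4, frames (0 7 9)
Page faults: 8.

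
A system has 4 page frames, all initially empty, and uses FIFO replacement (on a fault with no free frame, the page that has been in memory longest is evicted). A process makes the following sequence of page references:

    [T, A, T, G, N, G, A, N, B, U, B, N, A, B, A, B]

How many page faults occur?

T → miss, frames {T}
A → miss, frames {T,A}
T → hit
G → miss, frames {T,A,G}
N → miss, frames {T,A,G,N}
G → hit
A → hit
N → hit
B → miss, evict T, frames {A,G,N,B}
U → miss, evict A, frames {G,N,B,U}
B → hit
N → hit
A → miss, evict G, frames {N,B,U,A}
B → hit
A → hit
B → hit
Page faults: 7.

7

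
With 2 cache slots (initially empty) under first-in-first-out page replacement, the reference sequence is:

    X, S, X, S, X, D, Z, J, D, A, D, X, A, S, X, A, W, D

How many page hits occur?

6

X: miss, frames [X]
S: miss, frames [X, S]
X: hit
S: hit
X: hit
D: miss, evict X, frames [S, D]
Z: miss, evict S, frames [D, Z]
J: miss, evict D, frames [Z, J]
D: miss, evict Z, frames [J, D]
A: miss, evict J, frames [D, A]
D: hit
X: miss, evict D, frames [A, X]
A: hit
S: miss, evict A, frames [X, S]
X: hit
A: miss, evict X, frames [S, A]
W: miss, evict S, frames [A, W]
D: miss, evict A, frames [W, D]
Hits: 6.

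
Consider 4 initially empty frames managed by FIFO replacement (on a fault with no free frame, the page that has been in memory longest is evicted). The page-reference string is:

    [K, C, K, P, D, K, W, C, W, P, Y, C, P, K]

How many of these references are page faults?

K -> miss, frames (K)
C -> miss, frames (K C)
K -> hit
P -> miss, frames (K C P)
D -> miss, frames (K C P D)
K -> hit
W -> miss, evict K, frames (C P D W)
C -> hit
W -> hit
P -> hit
Y -> miss, evict C, frames (P D W Y)
C -> miss, evict P, frames (D W Y C)
P -> miss, evict D, frames (W Y C P)
K -> miss, evict W, frames (Y C P K)
Page faults: 9.

9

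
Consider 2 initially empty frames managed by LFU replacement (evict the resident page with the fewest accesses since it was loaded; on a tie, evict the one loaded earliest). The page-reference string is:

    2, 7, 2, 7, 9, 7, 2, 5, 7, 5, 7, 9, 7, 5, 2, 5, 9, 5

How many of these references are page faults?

11

2 -> fault, frames [2]
7 -> fault, frames [2, 7]
2 -> hit
7 -> hit
9 -> fault, evict 2, frames [7, 9]
7 -> hit
2 -> fault, evict 9, frames [7, 2]
5 -> fault, evict 2, frames [7, 5]
7 -> hit
5 -> hit
7 -> hit
9 -> fault, evict 5, frames [7, 9]
7 -> hit
5 -> fault, evict 9, frames [7, 5]
2 -> fault, evict 5, frames [7, 2]
5 -> fault, evict 2, frames [7, 5]
9 -> fault, evict 5, frames [7, 9]
5 -> fault, evict 9, frames [7, 5]
Page faults: 11.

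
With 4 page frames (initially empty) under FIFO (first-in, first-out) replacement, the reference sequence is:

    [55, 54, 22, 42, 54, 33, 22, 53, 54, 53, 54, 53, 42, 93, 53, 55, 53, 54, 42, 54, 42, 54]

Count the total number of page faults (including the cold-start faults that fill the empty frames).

10

55 → fault, frames [55]
54 → fault, frames [55, 54]
22 → fault, frames [55, 54, 22]
42 → fault, frames [55, 54, 22, 42]
54 → hit
33 → fault, evict 55, frames [54, 22, 42, 33]
22 → hit
53 → fault, evict 54, frames [22, 42, 33, 53]
54 → fault, evict 22, frames [42, 33, 53, 54]
53 → hit
54 → hit
53 → hit
42 → hit
93 → fault, evict 42, frames [33, 53, 54, 93]
53 → hit
55 → fault, evict 33, frames [53, 54, 93, 55]
53 → hit
54 → hit
42 → fault, evict 53, frames [54, 93, 55, 42]
54 → hit
42 → hit
54 → hit
Page faults: 10.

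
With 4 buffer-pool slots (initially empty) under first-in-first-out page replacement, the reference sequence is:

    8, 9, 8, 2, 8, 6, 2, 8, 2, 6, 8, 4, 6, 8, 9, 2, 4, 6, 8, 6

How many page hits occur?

8 -> fault, frames {8}
9 -> fault, frames {8,9}
8 -> hit
2 -> fault, frames {8,9,2}
8 -> hit
6 -> fault, frames {8,9,2,6}
2 -> hit
8 -> hit
2 -> hit
6 -> hit
8 -> hit
4 -> fault, evict 8, frames {9,2,6,4}
6 -> hit
8 -> fault, evict 9, frames {2,6,4,8}
9 -> fault, evict 2, frames {6,4,8,9}
2 -> fault, evict 6, frames {4,8,9,2}
4 -> hit
6 -> fault, evict 4, frames {8,9,2,6}
8 -> hit
6 -> hit
Hits: 11.

11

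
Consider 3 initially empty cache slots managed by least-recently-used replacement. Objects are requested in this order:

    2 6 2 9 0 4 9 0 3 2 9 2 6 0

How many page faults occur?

10

2 -> fault, frames {2}
6 -> fault, frames {2,6}
2 -> hit
9 -> fault, frames {6,2,9}
0 -> fault, evict 6, frames {2,9,0}
4 -> fault, evict 2, frames {9,0,4}
9 -> hit
0 -> hit
3 -> fault, evict 4, frames {9,0,3}
2 -> fault, evict 9, frames {0,3,2}
9 -> fault, evict 0, frames {3,2,9}
2 -> hit
6 -> fault, evict 3, frames {9,2,6}
0 -> fault, evict 9, frames {2,6,0}
Page faults: 10.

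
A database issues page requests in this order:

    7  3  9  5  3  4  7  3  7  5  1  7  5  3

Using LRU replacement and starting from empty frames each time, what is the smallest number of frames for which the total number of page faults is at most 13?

f=1: 14 faults
f=2: 13 faults
f=3: 9 faults
f=4: 7 faults
f=5: 6 faults
f=6: 6 faults
Smallest f with faults ≤ 13 is 2.

2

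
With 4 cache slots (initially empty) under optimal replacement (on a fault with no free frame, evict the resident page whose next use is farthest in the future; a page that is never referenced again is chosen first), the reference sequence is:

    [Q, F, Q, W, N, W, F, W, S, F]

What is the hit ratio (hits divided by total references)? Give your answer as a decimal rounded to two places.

Q: miss, frames [Q]
F: miss, frames [Q, F]
Q: hit
W: miss, frames [Q, F, W]
N: miss, frames [Q, F, W, N]
W: hit
F: hit
W: hit
S: miss, evict N, frames [Q, F, W, S]
F: hit
Hits: 5 of 10 references → 5/10 = 0.5000.

0.50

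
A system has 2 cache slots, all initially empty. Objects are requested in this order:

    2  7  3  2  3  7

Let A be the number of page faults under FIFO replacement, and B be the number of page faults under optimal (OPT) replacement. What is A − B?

1

Under FIFO: F F F F . F → 5 faults.
Under OPT: F F F . . F → 4 faults.
A − B = 5 − 4 = 1.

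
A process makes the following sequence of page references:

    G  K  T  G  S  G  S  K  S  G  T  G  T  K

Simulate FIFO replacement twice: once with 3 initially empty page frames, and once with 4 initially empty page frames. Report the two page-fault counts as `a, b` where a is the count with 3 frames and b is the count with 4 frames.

7, 4

3 frames: F F F . F F . F . . F . . . → 7 faults.
4 frames: F F F . F . . . . . . . . . → 4 faults.
4 < 7: adding a frame reduced faults, as is typical.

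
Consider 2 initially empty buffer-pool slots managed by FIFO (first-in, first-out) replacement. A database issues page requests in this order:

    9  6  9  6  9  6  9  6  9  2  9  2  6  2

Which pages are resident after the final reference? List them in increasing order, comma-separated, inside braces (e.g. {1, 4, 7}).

9 -> fault, frames (9)
6 -> fault, frames (9 6)
9 -> hit
6 -> hit
9 -> hit
6 -> hit
9 -> hit
6 -> hit
9 -> hit
2 -> fault, evict 9, frames (6 2)
9 -> fault, evict 6, frames (2 9)
2 -> hit
6 -> fault, evict 2, frames (9 6)
2 -> fault, evict 9, frames (6 2)

{2, 6}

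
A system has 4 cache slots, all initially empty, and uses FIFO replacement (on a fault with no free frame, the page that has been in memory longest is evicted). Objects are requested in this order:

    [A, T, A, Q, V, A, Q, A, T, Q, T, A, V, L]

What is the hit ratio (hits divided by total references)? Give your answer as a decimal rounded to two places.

0.64

A: fault, frames [A]
T: fault, frames [A, T]
A: hit
Q: fault, frames [A, T, Q]
V: fault, frames [A, T, Q, V]
A: hit
Q: hit
A: hit
T: hit
Q: hit
T: hit
A: hit
V: hit
L: fault, evict A, frames [T, Q, V, L]
Hits: 9 of 14 references → 9/14 = 0.6429.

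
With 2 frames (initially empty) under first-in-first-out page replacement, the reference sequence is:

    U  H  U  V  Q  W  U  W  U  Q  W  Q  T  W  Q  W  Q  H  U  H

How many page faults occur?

13

U: fault, frames [U]
H: fault, frames [U, H]
U: hit
V: fault, evict U, frames [H, V]
Q: fault, evict H, frames [V, Q]
W: fault, evict V, frames [Q, W]
U: fault, evict Q, frames [W, U]
W: hit
U: hit
Q: fault, evict W, frames [U, Q]
W: fault, evict U, frames [Q, W]
Q: hit
T: fault, evict Q, frames [W, T]
W: hit
Q: fault, evict W, frames [T, Q]
W: fault, evict T, frames [Q, W]
Q: hit
H: fault, evict Q, frames [W, H]
U: fault, evict W, frames [H, U]
H: hit
Page faults: 13.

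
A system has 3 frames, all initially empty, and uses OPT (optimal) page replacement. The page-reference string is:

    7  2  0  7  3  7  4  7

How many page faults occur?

7 → fault, frames [7]
2 → fault, frames [7, 2]
0 → fault, frames [7, 2, 0]
7 → hit
3 → fault, evict 0, frames [7, 2, 3]
7 → hit
4 → fault, evict 3, frames [7, 2, 4]
7 → hit
Page faults: 5.

5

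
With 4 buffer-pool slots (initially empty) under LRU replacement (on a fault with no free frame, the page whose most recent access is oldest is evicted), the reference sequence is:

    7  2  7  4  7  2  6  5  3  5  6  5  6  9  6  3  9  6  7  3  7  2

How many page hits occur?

7 -> fault, frames [7]
2 -> fault, frames [7, 2]
7 -> hit
4 -> fault, frames [2, 7, 4]
7 -> hit
2 -> hit
6 -> fault, frames [4, 7, 2, 6]
5 -> fault, evict 4, frames [7, 2, 6, 5]
3 -> fault, evict 7, frames [2, 6, 5, 3]
5 -> hit
6 -> hit
5 -> hit
6 -> hit
9 -> fault, evict 2, frames [3, 5, 6, 9]
6 -> hit
3 -> hit
9 -> hit
6 -> hit
7 -> fault, evict 5, frames [3, 9, 6, 7]
3 -> hit
7 -> hit
2 -> fault, evict 9, frames [6, 3, 7, 2]
Hits: 13.

13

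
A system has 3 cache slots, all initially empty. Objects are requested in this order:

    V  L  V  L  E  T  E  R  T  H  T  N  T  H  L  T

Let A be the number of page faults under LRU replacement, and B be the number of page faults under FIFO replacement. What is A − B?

Under LRU: F F . . F F . F . F . F . . F . → 8 faults.
Under FIFO: F F . . F F . F . F . F F . F . → 9 faults.
A − B = 8 − 9 = -1.

-1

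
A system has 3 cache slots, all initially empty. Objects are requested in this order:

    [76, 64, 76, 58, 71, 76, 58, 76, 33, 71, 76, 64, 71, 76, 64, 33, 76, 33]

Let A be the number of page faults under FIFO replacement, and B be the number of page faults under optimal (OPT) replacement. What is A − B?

Under FIFO: F F . F F F . . F . . F F F . F . . → 10 faults.
Under OPT: F F . F F . . . F . . F . . . F . . → 7 faults.
A − B = 10 − 7 = 3.

3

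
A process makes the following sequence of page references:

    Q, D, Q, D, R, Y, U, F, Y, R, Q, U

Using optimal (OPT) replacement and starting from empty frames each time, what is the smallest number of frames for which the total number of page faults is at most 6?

f=1: 12 faults
f=2: 9 faults
f=3: 8 faults
f=4: 7 faults
f=5: 6 faults
f=6: 6 faults
Smallest f with faults ≤ 6 is 5.

5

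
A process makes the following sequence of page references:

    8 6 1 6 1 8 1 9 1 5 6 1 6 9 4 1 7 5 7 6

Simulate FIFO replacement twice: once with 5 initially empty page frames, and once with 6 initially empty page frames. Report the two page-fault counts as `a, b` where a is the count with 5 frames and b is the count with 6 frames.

8, 7

5 frames: F F F . . . . F . F . . . . F . F . . F → 8 faults.
6 frames: F F F . . . . F . F . . . . F . F . . . → 7 faults.
7 < 8: adding a frame reduced faults, as is typical.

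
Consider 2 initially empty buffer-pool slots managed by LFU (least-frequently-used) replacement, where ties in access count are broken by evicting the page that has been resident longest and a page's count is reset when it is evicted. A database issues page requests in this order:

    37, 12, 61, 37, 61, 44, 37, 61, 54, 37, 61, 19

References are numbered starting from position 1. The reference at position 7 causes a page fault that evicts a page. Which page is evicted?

44

pos 1: 37: fault, frames [37]
pos 2: 12: fault, frames [37, 12]
pos 3: 61: fault, evict 37, frames [12, 61]
pos 4: 37: fault, evict 12, frames [61, 37]
pos 5: 61: hit
pos 6: 44: fault, evict 37, frames [61, 44]
pos 7: 37: fault, evict 44, frames [61, 37]
At position 7, page 44 is evicted.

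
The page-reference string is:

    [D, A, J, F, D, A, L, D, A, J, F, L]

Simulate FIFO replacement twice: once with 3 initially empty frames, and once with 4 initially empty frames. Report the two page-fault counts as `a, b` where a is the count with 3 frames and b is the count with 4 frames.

9, 10

3 frames: F F F F F F F . . F F . → 9 faults.
4 frames: F F F F . . F F F F F F → 10 faults.
10 > 9: adding a frame increased faults — Belady's anomaly.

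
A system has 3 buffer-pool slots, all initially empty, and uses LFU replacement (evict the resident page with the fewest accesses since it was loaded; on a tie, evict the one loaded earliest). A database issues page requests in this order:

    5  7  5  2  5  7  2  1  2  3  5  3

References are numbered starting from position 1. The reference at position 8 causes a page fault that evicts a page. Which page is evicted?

7

pos 1: 5: fault, frames [5]
pos 2: 7: fault, frames [5, 7]
pos 3: 5: hit
pos 4: 2: fault, frames [5, 7, 2]
pos 5: 5: hit
pos 6: 7: hit
pos 7: 2: hit
pos 8: 1: fault, evict 7, frames [5, 2, 1]
At position 8, page 7 is evicted.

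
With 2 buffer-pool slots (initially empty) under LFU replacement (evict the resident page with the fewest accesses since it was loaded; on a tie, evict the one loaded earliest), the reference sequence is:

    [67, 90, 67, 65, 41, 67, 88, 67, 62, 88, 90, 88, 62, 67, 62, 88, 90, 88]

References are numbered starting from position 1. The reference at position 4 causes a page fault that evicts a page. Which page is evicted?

90

pos 1: 67 → miss, frames [67]
pos 2: 90 → miss, frames [67, 90]
pos 3: 67 → hit
pos 4: 65 → miss, evict 90, frames [67, 65]
At position 4, page 90 is evicted.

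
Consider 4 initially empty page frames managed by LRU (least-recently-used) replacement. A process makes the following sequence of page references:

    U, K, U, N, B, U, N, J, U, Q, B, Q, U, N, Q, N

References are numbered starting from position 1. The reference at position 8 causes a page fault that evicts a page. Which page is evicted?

pos 1: U -> miss, frames [U]
pos 2: K -> miss, frames [U, K]
pos 3: U -> hit
pos 4: N -> miss, frames [K, U, N]
pos 5: B -> miss, frames [K, U, N, B]
pos 6: U -> hit
pos 7: N -> hit
pos 8: J -> miss, evict K, frames [B, U, N, J]
At position 8, page K is evicted.

K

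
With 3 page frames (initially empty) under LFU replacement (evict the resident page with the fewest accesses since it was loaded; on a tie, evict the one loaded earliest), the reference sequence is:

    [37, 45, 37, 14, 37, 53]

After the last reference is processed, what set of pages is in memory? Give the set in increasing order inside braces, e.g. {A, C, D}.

37 → fault, frames (37)
45 → fault, frames (37 45)
37 → hit
14 → fault, frames (37 45 14)
37 → hit
53 → fault, evict 45, frames (37 14 53)

{14, 37, 53}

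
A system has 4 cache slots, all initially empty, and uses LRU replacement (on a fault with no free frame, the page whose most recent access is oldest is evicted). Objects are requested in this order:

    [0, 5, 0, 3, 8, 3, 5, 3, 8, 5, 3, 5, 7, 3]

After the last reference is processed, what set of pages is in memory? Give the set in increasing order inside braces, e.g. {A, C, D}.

{3, 5, 7, 8}

0 → miss, frames (0)
5 → miss, frames (0 5)
0 → hit
3 → miss, frames (5 0 3)
8 → miss, frames (5 0 3 8)
3 → hit
5 → hit
3 → hit
8 → hit
5 → hit
3 → hit
5 → hit
7 → miss, evict 0, frames (8 3 5 7)
3 → hit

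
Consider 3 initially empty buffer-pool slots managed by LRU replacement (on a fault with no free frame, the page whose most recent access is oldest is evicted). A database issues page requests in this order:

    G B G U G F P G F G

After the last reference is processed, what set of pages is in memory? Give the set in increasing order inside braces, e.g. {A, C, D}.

{F, G, P}

G: miss, frames (G)
B: miss, frames (G B)
G: hit
U: miss, frames (B G U)
G: hit
F: miss, evict B, frames (U G F)
P: miss, evict U, frames (G F P)
G: hit
F: hit
G: hit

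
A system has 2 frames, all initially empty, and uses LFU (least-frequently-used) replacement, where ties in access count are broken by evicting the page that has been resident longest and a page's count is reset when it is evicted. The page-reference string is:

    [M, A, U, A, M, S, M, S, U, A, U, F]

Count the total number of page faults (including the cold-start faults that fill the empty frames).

M → miss, frames {M}
A → miss, frames {M,A}
U → miss, evict M, frames {A,U}
A → hit
M → miss, evict U, frames {A,M}
S → miss, evict M, frames {A,S}
M → miss, evict S, frames {A,M}
S → miss, evict M, frames {A,S}
U → miss, evict S, frames {A,U}
A → hit
U → hit
F → miss, evict U, frames {A,F}
Page faults: 9.

9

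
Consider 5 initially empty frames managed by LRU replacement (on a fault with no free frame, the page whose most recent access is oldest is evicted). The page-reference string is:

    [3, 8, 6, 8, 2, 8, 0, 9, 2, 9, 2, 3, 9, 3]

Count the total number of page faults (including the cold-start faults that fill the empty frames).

3 → fault, frames {3}
8 → fault, frames {3,8}
6 → fault, frames {3,8,6}
8 → hit
2 → fault, frames {3,6,8,2}
8 → hit
0 → fault, frames {3,6,2,8,0}
9 → fault, evict 3, frames {6,2,8,0,9}
2 → hit
9 → hit
2 → hit
3 → fault, evict 6, frames {8,0,9,2,3}
9 → hit
3 → hit
Page faults: 7.

7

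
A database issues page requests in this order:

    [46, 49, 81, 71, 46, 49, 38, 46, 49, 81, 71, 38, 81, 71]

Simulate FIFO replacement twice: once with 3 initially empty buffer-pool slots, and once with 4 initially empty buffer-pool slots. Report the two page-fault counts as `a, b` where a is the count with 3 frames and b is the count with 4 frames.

3 frames: F F F F F F F . . F F . . . → 9 faults.
4 frames: F F F F . . F F F F F F . . → 10 faults.
10 > 9: adding a frame increased faults — Belady's anomaly.

9, 10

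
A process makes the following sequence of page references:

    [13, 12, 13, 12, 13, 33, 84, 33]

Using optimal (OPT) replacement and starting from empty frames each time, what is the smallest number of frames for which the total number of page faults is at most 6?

2

f=1: 8 faults
f=2: 4 faults
f=3: 4 faults
f=4: 4 faults
Smallest f with faults ≤ 6 is 2.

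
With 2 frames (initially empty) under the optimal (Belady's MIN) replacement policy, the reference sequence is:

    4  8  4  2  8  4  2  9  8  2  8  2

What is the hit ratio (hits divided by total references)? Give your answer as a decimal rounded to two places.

0.50

4 -> miss, frames {4}
8 -> miss, frames {4,8}
4 -> hit
2 -> miss, evict 4, frames {8,2}
8 -> hit
4 -> miss, evict 8, frames {2,4}
2 -> hit
9 -> miss, evict 4, frames {2,9}
8 -> miss, evict 9, frames {2,8}
2 -> hit
8 -> hit
2 -> hit
Hits: 6 of 12 references → 6/12 = 0.5000.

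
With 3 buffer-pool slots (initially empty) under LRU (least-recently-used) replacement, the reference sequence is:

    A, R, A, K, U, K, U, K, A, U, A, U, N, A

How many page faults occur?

A -> fault, frames (A)
R -> fault, frames (A R)
A -> hit
K -> fault, frames (R A K)
U -> fault, evict R, frames (A K U)
K -> hit
U -> hit
K -> hit
A -> hit
U -> hit
A -> hit
U -> hit
N -> fault, evict K, frames (A U N)
A -> hit
Page faults: 5.

5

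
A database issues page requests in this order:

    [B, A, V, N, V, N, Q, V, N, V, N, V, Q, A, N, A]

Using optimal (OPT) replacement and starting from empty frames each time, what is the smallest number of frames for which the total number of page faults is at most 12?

2

f=1: 16 faults
f=2: 8 faults
f=3: 6 faults
f=4: 5 faults
f=5: 5 faults
Smallest f with faults ≤ 12 is 2.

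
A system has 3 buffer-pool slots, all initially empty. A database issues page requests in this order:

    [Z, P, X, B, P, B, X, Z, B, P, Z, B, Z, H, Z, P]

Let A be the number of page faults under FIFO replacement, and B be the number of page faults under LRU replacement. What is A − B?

Under FIFO: F F F F . . . F . F . . . F . . → 7 faults.
Under LRU: F F F F . . . F . F . . . F . F → 8 faults.
A − B = 7 − 8 = -1.

-1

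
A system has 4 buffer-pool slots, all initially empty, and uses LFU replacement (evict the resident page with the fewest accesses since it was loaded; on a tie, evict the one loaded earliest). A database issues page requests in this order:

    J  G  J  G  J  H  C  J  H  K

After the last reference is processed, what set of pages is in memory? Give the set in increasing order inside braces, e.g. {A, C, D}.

{G, H, J, K}

J → fault, frames {J}
G → fault, frames {J,G}
J → hit
G → hit
J → hit
H → fault, frames {J,G,H}
C → fault, frames {J,G,H,C}
J → hit
H → hit
K → fault, evict C, frames {J,G,H,K}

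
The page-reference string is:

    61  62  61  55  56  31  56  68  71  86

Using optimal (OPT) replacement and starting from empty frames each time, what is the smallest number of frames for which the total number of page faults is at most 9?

f=1: 10 faults
f=2: 8 faults
f=3: 8 faults
f=4: 8 faults
f=5: 8 faults
f=6: 8 faults
f=7: 8 faults
f=8: 8 faults
Smallest f with faults ≤ 9 is 2.

2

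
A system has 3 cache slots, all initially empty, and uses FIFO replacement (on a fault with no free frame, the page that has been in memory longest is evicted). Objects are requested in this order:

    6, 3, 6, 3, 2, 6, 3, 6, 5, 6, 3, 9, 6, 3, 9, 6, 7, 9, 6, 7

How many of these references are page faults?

9

6 -> miss, frames [6]
3 -> miss, frames [6, 3]
6 -> hit
3 -> hit
2 -> miss, frames [6, 3, 2]
6 -> hit
3 -> hit
6 -> hit
5 -> miss, evict 6, frames [3, 2, 5]
6 -> miss, evict 3, frames [2, 5, 6]
3 -> miss, evict 2, frames [5, 6, 3]
9 -> miss, evict 5, frames [6, 3, 9]
6 -> hit
3 -> hit
9 -> hit
6 -> hit
7 -> miss, evict 6, frames [3, 9, 7]
9 -> hit
6 -> miss, evict 3, frames [9, 7, 6]
7 -> hit
Page faults: 9.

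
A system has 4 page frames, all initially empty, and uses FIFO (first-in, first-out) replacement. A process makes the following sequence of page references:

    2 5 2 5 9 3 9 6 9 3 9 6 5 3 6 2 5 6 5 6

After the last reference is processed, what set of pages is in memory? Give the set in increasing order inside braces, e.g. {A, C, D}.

{2, 3, 5, 6}

2 → fault, frames [2]
5 → fault, frames [2, 5]
2 → hit
5 → hit
9 → fault, frames [2, 5, 9]
3 → fault, frames [2, 5, 9, 3]
9 → hit
6 → fault, evict 2, frames [5, 9, 3, 6]
9 → hit
3 → hit
9 → hit
6 → hit
5 → hit
3 → hit
6 → hit
2 → fault, evict 5, frames [9, 3, 6, 2]
5 → fault, evict 9, frames [3, 6, 2, 5]
6 → hit
5 → hit
6 → hit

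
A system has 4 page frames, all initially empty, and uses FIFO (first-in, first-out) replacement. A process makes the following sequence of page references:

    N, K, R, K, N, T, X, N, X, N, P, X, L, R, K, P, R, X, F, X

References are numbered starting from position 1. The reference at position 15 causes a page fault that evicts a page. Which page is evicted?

N

pos 1: N: fault, frames [N]
pos 2: K: fault, frames [N, K]
pos 3: R: fault, frames [N, K, R]
pos 4: K: hit
pos 5: N: hit
pos 6: T: fault, frames [N, K, R, T]
pos 7: X: fault, evict N, frames [K, R, T, X]
pos 8: N: fault, evict K, frames [R, T, X, N]
pos 9: X: hit
pos 10: N: hit
pos 11: P: fault, evict R, frames [T, X, N, P]
pos 12: X: hit
pos 13: L: fault, evict T, frames [X, N, P, L]
pos 14: R: fault, evict X, frames [N, P, L, R]
pos 15: K: fault, evict N, frames [P, L, R, K]
At position 15, page N is evicted.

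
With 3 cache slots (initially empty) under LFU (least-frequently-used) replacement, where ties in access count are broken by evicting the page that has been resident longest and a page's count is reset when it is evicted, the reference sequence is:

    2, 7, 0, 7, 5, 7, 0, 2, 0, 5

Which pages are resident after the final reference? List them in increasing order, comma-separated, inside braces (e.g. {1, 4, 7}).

2 -> fault, frames {2}
7 -> fault, frames {2,7}
0 -> fault, frames {2,7,0}
7 -> hit
5 -> fault, evict 2, frames {7,0,5}
7 -> hit
0 -> hit
2 -> fault, evict 5, frames {7,0,2}
0 -> hit
5 -> fault, evict 2, frames {7,0,5}

{0, 5, 7}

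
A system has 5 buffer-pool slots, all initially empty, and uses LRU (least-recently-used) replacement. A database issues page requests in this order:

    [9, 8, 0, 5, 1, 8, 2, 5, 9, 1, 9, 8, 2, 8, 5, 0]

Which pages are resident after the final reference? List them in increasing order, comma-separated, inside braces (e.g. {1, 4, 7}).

9 → fault, frames [9]
8 → fault, frames [9, 8]
0 → fault, frames [9, 8, 0]
5 → fault, frames [9, 8, 0, 5]
1 → fault, frames [9, 8, 0, 5, 1]
8 → hit
2 → fault, evict 9, frames [0, 5, 1, 8, 2]
5 → hit
9 → fault, evict 0, frames [1, 8, 2, 5, 9]
1 → hit
9 → hit
8 → hit
2 → hit
8 → hit
5 → hit
0 → fault, evict 1, frames [9, 2, 8, 5, 0]

{0, 2, 5, 8, 9}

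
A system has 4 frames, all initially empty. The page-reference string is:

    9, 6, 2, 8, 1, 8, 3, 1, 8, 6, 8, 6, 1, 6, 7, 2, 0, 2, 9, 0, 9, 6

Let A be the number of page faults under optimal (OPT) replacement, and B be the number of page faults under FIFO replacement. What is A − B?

-2

Under OPT: F F F F F . F . . . . . . . F F F . F . . . → 10 faults.
Under FIFO: F F F F F . F . . F . . . . F F F . F . . F → 12 faults.
A − B = 10 − 12 = -2.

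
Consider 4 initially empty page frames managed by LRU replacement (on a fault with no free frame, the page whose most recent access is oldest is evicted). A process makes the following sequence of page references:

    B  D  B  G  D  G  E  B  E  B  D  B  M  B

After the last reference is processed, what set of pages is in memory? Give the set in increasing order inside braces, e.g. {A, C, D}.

{B, D, E, M}

B: miss, frames [B]
D: miss, frames [B, D]
B: hit
G: miss, frames [D, B, G]
D: hit
G: hit
E: miss, frames [B, D, G, E]
B: hit
E: hit
B: hit
D: hit
B: hit
M: miss, evict G, frames [E, D, B, M]
B: hit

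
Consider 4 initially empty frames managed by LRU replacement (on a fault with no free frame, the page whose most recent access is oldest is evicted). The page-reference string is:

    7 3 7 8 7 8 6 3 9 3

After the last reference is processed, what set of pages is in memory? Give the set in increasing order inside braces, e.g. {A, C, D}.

{3, 6, 8, 9}

7: miss, frames (7)
3: miss, frames (7 3)
7: hit
8: miss, frames (3 7 8)
7: hit
8: hit
6: miss, frames (3 7 8 6)
3: hit
9: miss, evict 7, frames (8 6 3 9)
3: hit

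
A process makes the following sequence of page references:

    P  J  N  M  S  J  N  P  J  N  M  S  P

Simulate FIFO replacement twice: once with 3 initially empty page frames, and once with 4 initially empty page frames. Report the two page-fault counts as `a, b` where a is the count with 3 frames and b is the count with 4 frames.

10, 11

3 frames: F F F F F F F F . . F F . → 10 faults.
4 frames: F F F F F . . F F F F F F → 11 faults.
11 > 10: adding a frame increased faults — Belady's anomaly.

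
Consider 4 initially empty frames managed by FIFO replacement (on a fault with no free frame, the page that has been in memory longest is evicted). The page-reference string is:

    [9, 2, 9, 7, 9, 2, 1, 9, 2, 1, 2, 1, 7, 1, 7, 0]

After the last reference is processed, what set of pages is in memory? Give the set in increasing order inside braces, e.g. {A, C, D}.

9: miss, frames {9}
2: miss, frames {9,2}
9: hit
7: miss, frames {9,2,7}
9: hit
2: hit
1: miss, frames {9,2,7,1}
9: hit
2: hit
1: hit
2: hit
1: hit
7: hit
1: hit
7: hit
0: miss, evict 9, frames {2,7,1,0}

{0, 1, 2, 7}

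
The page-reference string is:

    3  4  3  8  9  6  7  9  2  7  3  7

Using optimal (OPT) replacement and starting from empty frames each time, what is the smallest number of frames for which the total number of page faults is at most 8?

f=1: 12 faults
f=2: 8 faults
f=3: 7 faults
f=4: 7 faults
f=5: 7 faults
f=6: 7 faults
f=7: 7 faults
Smallest f with faults ≤ 8 is 2.

2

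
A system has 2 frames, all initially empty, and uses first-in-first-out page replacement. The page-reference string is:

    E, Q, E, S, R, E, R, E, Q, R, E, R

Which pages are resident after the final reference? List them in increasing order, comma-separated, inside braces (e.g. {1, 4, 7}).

E -> fault, frames (E)
Q -> fault, frames (E Q)
E -> hit
S -> fault, evict E, frames (Q S)
R -> fault, evict Q, frames (S R)
E -> fault, evict S, frames (R E)
R -> hit
E -> hit
Q -> fault, evict R, frames (E Q)
R -> fault, evict E, frames (Q R)
E -> fault, evict Q, frames (R E)
R -> hit

{E, R}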